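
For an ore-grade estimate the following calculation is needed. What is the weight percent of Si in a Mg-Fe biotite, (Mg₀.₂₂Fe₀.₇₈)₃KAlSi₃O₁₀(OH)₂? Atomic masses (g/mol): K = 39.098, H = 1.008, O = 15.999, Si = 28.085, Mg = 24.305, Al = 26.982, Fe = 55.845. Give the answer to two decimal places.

Formula mass = 0.66×24.305 + 2.34×55.845 + 1×39.098 + 1×26.982 + 3×28.085 + 12×15.999 + 2×1.008 = 491.058 g/mol, of which 84.255 g is Si.
So Si makes up 84.255/491.058 = 0.1716 of the mass, i.e. 17.16%.

17.16 wt%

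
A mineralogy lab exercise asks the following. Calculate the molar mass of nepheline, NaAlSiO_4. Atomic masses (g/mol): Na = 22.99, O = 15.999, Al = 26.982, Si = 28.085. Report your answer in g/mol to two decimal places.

142.05 g/mol

Na: 1 × 22.99 = 22.9900
Al: 1 × 26.982 = 26.9820
Si: 1 × 28.085 = 28.0850
O: 4 × 15.999 = 63.9960
Summing the contributions gives the formula mass.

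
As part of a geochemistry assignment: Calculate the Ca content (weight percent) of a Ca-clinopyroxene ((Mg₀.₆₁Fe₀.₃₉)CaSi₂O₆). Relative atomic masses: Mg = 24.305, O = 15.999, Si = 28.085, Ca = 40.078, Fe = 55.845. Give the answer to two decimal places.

17.51 weight percent

Formula mass = 0.61·24.305 + 0.39·55.845 + 1·40.078 + 2·28.085 + 6·15.999 = 228.848 g/mol, of which 40.078 g is Ca.
So Ca makes up 40.078/228.848 = 0.1751 of the mass, i.e. 17.51%.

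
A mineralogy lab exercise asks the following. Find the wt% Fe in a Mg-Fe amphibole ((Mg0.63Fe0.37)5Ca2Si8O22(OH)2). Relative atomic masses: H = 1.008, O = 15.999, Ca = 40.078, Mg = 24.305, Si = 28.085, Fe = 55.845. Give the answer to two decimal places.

Formula mass = 3.15*24.305 + 1.85*55.845 + 2*40.078 + 8*28.085 + 24*15.999 + 2*1.008 = 870.702 g/mol, of which 103.313 g is Fe.
So Fe makes up 103.313/870.702 = 0.1187 of the mass, i.e. 11.87%.

11.87 weight percent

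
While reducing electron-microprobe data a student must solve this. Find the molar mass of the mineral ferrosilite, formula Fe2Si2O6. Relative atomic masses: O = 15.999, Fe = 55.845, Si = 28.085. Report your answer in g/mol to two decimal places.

M = 2×55.845 + 2×28.085 + 6×15.999

263.85 g/mol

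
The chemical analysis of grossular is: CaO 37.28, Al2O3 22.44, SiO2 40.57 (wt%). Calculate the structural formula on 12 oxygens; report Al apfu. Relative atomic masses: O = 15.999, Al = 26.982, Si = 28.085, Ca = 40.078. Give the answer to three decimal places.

CaO (M=56.077): mol = 0.66480; Ca = 0.66480, O = 0.66480.
Al2O3 (M=101.961): mol = 0.22008; Al = 0.44016, O = 0.66024.
SiO2 (M=60.083): mol = 0.67523; Si = 0.67523, O = 1.35046.
ΣO = 2.67550; factor = 12/ΣO = 4.48514.
Al apfu = 0.44016 × 4.48514 = 1.974.

1.974 Al apfu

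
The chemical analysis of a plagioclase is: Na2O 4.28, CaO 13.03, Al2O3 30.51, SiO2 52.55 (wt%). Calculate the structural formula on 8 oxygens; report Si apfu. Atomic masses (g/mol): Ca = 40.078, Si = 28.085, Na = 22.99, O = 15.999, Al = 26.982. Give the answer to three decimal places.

Na2O: 4.28/61.979 = 0.06906 mol → 0.13812 mol Na, 0.06906 mol O.
CaO: 13.03/56.077 = 0.23236 mol → 0.23236 mol Ca, 0.23236 mol O.
Al2O3: 30.51/101.961 = 0.29923 mol → 0.59846 mol Al, 0.89769 mol O.
SiO2: 52.55/60.083 = 0.87462 mol → 0.87462 mol Si, 1.74924 mol O.
Total oxygen = 2.94835 mol. Normalization factor = 8/2.94835 = 2.71338.
Si per 8 O = 0.87462 × 2.71338 = 2.373.

2.373 Si apfu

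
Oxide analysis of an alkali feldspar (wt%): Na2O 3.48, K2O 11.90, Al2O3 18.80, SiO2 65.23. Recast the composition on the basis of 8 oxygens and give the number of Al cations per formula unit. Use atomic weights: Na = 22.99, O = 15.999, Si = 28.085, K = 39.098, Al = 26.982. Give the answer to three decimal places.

1.015 Al apfu

Na2O: 3.48/61.979 = 0.05615 mol → 0.11230 mol Na, 0.05615 mol O.
K2O: 11.90/94.195 = 0.12633 mol → 0.25266 mol K, 0.12633 mol O.
Al2O3: 18.80/101.961 = 0.18438 mol → 0.36876 mol Al, 0.55314 mol O.
SiO2: 65.23/60.083 = 1.08566 mol → 1.08566 mol Si, 2.17132 mol O.
Total oxygen = 2.90694 mol. Normalization factor = 8/2.90694 = 2.75203.
Al per 8 O = 0.36876 × 2.75203 = 1.015.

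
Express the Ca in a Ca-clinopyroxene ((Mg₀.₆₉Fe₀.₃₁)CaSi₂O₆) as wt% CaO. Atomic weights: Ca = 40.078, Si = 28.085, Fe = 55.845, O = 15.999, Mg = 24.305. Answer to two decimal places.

24.78 wt%

M((Mg₀.₆₉Fe₀.₃₁)CaSi₂O₆) = 226.324 g/mol; M(CaO) = 56.077 g/mol.
Moles CaO per formula unit = 1 Ca ÷ 1 = 1.0000.
CaO fraction = (1.0000 × 56.077) / 226.324 = 56.077/226.324 = 0.2478.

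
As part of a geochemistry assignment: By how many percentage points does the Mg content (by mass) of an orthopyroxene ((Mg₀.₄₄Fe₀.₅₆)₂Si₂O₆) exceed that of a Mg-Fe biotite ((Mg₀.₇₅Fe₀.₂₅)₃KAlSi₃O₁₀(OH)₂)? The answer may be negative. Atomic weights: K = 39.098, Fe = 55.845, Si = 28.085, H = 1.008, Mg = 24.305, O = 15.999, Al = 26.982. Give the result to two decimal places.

First mineral: 21.388 g Mg in 236.099 g formula = 9.06 wt% Mg.
Second mineral: 54.686 g Mg in 440.909 g formula = 12.40 wt% Mg.
9.06% − 12.40% gives a difference of -3.34 percentage points.

-3.34 percentage points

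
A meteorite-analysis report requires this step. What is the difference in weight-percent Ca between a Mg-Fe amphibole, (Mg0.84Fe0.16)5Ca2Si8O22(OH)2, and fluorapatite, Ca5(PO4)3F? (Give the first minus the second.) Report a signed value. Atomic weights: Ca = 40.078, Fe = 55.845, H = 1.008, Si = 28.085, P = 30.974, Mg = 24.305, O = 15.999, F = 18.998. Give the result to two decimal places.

M((Mg0.84Fe0.16)5Ca2Si8O22(OH)2) = 837.585 g/mol, so wt% Ca = 80.156/837.585 × 100 = 9.57%.
M(Ca5(PO4)3F) = 504.298 g/mol, so wt% Ca = 200.390/504.298 × 100 = 39.74%.
9.57 − 39.74 = -30.17 pp.

-30.17 percentage points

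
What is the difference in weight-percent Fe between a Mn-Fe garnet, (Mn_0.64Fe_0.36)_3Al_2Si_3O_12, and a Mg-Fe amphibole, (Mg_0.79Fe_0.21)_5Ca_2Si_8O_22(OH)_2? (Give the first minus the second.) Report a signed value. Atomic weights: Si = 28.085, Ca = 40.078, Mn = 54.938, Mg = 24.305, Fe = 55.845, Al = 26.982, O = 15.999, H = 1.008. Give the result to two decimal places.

5.22 percentage points

M((Mn_0.64Fe_0.36)_3Al_2Si_3O_12) = 496.001 g/mol, so wt% Fe = 60.313/496.001 × 100 = 12.16%.
M((Mg_0.79Fe_0.21)_5Ca_2Si_8O_22(OH)_2) = 845.470 g/mol, so wt% Fe = 58.637/845.470 × 100 = 6.94%.
12.16 − 6.94 = 5.22 pp.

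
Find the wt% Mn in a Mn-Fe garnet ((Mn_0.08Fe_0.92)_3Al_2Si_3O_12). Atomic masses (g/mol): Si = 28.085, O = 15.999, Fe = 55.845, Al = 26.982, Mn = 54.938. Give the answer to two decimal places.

2.65 wt%

Formula mass = 0.24×54.938 + 2.76×55.845 + 2×26.982 + 3×28.085 + 12×15.999 = 497.524 g/mol, of which 13.185 g is Mn.
So Mn makes up 13.185/497.524 = 0.0265 of the mass, i.e. 2.65%.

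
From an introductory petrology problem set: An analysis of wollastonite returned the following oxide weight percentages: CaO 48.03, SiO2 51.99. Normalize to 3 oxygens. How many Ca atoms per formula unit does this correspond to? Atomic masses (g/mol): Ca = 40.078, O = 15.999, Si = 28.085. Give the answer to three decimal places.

0.993 Ca apfu

48.03 wt% CaO ÷ 56.077 g/mol = 0.85650 mol, giving 0.85650 Ca and 0.85650 O.
51.99 wt% SiO2 ÷ 60.083 g/mol = 0.86530 mol, giving 0.86530 Si and 1.73060 O.
Oxygen sums to 2.58710; scaling by 3/2.58710 = 1.15960 puts the formula on 3 O.
Ca: 0.85650 × 1.15960 = 0.993 atoms per formula unit.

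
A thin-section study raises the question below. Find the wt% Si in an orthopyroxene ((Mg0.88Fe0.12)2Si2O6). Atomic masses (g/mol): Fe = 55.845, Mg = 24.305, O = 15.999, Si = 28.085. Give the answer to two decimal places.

26.96 wt%

Molar mass of (Mg0.88Fe0.12)2Si2O6: 1.76·24.305 + 0.24·55.845 + 2·28.085 + 6·15.999 = 208.344 g/mol.
Mass of Si per formula unit: 2 × 28.085 = 56.170 g.
Weight fraction Si = 56.170 / 208.344 = 0.2696.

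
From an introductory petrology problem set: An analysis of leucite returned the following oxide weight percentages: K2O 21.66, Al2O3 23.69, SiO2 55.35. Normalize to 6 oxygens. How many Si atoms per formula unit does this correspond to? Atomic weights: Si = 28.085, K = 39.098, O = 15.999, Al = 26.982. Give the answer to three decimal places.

K2O (M=94.195): mol = 0.22995; K = 0.45990, O = 0.22995.
Al2O3 (M=101.961): mol = 0.23234; Al = 0.46468, O = 0.69702.
SiO2 (M=60.083): mol = 0.92123; Si = 0.92123, O = 1.84246.
ΣO = 2.76943; factor = 6/ΣO = 2.16651.
Si apfu = 0.92123 × 2.16651 = 1.996.

1.996 Si apfu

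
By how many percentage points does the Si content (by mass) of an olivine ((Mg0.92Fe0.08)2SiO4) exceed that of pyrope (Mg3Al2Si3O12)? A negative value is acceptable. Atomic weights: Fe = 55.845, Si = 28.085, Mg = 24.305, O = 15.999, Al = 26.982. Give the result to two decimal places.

M((Mg0.92Fe0.08)2SiO4) = 145.737 g/mol, so wt% Si = 28.085/145.737 × 100 = 19.27%.
M(Mg3Al2Si3O12) = 403.122 g/mol, so wt% Si = 84.255/403.122 × 100 = 20.90%.
19.27 − 20.90 = -1.63 pp.

-1.63 percentage points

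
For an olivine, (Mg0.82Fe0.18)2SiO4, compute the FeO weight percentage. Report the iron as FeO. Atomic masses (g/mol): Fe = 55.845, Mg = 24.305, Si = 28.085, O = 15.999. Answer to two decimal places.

Formula mass = 152.045 g/mol.
0.36 Fe → 0.3600 mol FeO per formula unit; M(FeO) = 71.844, so FeO mass = 25.864 g.
25.864/152.045 × 100 = 17.01 wt%.

17.01 wt%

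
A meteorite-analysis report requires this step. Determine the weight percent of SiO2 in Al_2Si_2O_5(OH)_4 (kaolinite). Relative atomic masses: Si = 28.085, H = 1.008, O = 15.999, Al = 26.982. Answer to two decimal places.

46.55 wt%

Molar mass of Al_2Si_2O_5(OH)_4 = 2*26.982 + 2*28.085 + 9*15.999 + 4*1.008 = 258.157 g/mol.
Each formula unit contains 2 Si, equivalent to 2/1 = 2.0000 mol SiO2.
M(SiO2) = 1×28.085 + 2×15.999 = 60.083 g/mol.
Mass of SiO2 per formula unit = 2.0000 × 60.083 = 120.166 g.
SiO2 wt% = 120.166 / 258.157 × 100 = 46.55%.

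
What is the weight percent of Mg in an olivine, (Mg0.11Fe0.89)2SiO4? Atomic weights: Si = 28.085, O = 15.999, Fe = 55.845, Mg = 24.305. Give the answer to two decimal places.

2.72 wt%

M((Mg0.11Fe0.89)2SiO4) = 196.832 g/mol.
Mg contributes 0.22 × 24.305 = 5.347 g per mole.
5.347/196.832 = 0.0272 → 2.72%.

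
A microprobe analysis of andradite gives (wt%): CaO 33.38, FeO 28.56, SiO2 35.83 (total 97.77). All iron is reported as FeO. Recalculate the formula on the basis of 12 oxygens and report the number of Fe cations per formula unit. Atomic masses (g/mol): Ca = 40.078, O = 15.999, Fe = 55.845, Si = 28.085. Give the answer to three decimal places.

CaO (M=56.077): mol = 0.59525; Ca = 0.59525, O = 0.59525.
FeO (M=71.844): mol = 0.39753; Fe = 0.39753, O = 0.39753.
SiO2 (M=60.083): mol = 0.59634; Si = 0.59634, O = 1.19268.
ΣO = 2.18546; factor = 12/ΣO = 5.49083.
Fe apfu = 0.39753 × 5.49083 = 2.183.

2.183 Fe apfu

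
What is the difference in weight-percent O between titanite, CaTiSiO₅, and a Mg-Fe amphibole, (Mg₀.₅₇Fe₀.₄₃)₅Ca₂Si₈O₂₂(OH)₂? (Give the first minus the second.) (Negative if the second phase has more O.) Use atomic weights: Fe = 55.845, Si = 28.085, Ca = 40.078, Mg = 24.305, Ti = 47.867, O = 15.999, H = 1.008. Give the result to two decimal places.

O in CaTiSiO₅: molar mass 196.025 g/mol; 5×15.999 = 79.995 g → 40.81 wt%.
O in (Mg₀.₅₇Fe₀.₄₃)₅Ca₂Si₈O₂₂(OH)₂: molar mass 880.164 g/mol; 24×15.999 = 383.976 g → 43.63 wt%.
Difference = 40.81 − 43.63 = -2.82 percentage points.

-2.82 percentage points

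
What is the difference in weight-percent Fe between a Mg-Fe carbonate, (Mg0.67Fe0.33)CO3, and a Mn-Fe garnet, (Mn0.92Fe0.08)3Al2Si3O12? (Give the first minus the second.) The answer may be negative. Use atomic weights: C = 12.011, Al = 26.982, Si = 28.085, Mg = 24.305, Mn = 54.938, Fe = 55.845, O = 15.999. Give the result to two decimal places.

16.75 percentage points

First mineral: 18.429 g Fe in 94.721 g formula = 19.46 wt% Fe.
Second mineral: 13.403 g Fe in 495.239 g formula = 2.71 wt% Fe.
19.46% − 2.71% gives a difference of 16.75 percentage points.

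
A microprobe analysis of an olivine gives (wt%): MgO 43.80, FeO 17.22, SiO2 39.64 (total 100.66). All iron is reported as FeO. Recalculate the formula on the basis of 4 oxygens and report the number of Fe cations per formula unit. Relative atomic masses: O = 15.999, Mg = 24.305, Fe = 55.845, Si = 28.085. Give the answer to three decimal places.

0.362 Fe apfu

MgO: 43.80/40.304 = 1.08674 mol → 1.08674 mol Mg, 1.08674 mol O.
FeO: 17.22/71.844 = 0.23969 mol → 0.23969 mol Fe, 0.23969 mol O.
SiO2: 39.64/60.083 = 0.65975 mol → 0.65975 mol Si, 1.31950 mol O.
Total oxygen = 2.64593 mol. Normalization factor = 4/2.64593 = 1.51176.
Fe per 4 O = 0.23969 × 1.51176 = 0.362.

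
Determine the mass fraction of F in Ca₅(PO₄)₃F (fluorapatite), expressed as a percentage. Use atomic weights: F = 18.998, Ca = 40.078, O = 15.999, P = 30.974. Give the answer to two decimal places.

3.77 weight percent

M(Ca₅(PO₄)₃F) = 504.298 g/mol.
F contributes 1 × 18.998 = 18.998 g per mole.
18.998/504.298 = 0.0377 → 3.77%.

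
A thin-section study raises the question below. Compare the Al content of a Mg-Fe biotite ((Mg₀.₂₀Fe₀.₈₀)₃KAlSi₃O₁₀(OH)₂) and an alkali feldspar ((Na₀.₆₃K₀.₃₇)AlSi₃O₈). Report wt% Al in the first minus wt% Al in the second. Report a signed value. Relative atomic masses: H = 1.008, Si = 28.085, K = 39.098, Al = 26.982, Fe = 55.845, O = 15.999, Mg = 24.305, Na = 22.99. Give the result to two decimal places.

Al in (Mg₀.₂₀Fe₀.₈₀)₃KAlSi₃O₁₀(OH)₂: molar mass 492.950 g/mol; 1×26.982 = 26.982 g → 5.47 wt%.
Al in (Na₀.₆₃K₀.₃₇)AlSi₃O₈: molar mass 268.179 g/mol; 1×26.982 = 26.982 g → 10.06 wt%.
Difference = 5.47 − 10.06 = -4.59 percentage points.

-4.59 percentage points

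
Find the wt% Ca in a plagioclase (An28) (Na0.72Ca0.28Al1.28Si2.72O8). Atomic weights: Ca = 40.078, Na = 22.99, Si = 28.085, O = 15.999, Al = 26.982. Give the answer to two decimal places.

Formula mass = 0.72*22.99 + 0.28*40.078 + 1.28*26.982 + 2.72*28.085 + 8*15.999 = 266.695 g/mol, of which 11.222 g is Ca.
So Ca makes up 11.222/266.695 = 0.0421 of the mass, i.e. 4.21%.

4.21 mass %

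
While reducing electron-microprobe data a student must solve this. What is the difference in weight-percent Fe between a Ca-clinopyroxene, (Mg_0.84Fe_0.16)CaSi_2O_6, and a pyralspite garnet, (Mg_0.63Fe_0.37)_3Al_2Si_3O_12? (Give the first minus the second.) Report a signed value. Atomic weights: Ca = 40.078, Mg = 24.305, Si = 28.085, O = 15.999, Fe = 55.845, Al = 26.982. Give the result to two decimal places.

-10.12 percentage points

First mineral: 8.935 g Fe in 221.593 g formula = 4.03 wt% Fe.
Second mineral: 61.988 g Fe in 438.131 g formula = 14.15 wt% Fe.
4.03% − 14.15% gives a difference of -10.12 percentage points.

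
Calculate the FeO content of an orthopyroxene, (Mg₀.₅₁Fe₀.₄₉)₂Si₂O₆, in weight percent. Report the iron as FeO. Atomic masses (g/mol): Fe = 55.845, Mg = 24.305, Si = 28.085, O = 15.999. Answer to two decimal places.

Molar mass of (Mg₀.₅₁Fe₀.₄₉)₂Si₂O₆ = 1.02*24.305 + 0.98*55.845 + 2*28.085 + 6*15.999 = 231.683 g/mol.
Each formula unit contains 0.98 Fe, equivalent to 0.98/1 = 0.9800 mol FeO.
M(FeO) = 1×55.845 + 1×15.999 = 71.844 g/mol.
Mass of FeO per formula unit = 0.9800 × 71.844 = 70.407 g.
FeO wt% = 70.407 / 231.683 × 100 = 30.39%.

30.39 wt%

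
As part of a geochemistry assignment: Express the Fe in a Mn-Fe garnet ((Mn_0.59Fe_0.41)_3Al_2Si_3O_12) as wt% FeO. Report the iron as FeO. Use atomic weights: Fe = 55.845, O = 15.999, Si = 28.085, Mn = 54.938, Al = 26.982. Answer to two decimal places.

M((Mn_0.59Fe_0.41)_3Al_2Si_3O_12) = 496.137 g/mol; M(FeO) = 71.844 g/mol.
Moles FeO per formula unit = 1.23 Fe ÷ 1 = 1.2300.
FeO fraction = (1.2300 × 71.844) / 496.137 = 88.368/496.137 = 0.1781.

17.81 wt%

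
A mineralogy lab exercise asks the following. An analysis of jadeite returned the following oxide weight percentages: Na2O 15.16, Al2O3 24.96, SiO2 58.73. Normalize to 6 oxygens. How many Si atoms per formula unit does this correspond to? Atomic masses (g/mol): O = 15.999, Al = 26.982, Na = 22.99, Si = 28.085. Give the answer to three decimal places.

15.16 wt% Na2O ÷ 61.979 g/mol = 0.24460 mol, giving 0.48920 Na and 0.24460 O.
24.96 wt% Al2O3 ÷ 101.961 g/mol = 0.24480 mol, giving 0.48960 Al and 0.73440 O.
58.73 wt% SiO2 ÷ 60.083 g/mol = 0.97748 mol, giving 0.97748 Si and 1.95496 O.
Oxygen sums to 2.93396; scaling by 6/2.93396 = 2.04502 puts the formula on 6 O.
Si: 0.97748 × 2.04502 = 1.999 atoms per formula unit.

1.999 Si apfu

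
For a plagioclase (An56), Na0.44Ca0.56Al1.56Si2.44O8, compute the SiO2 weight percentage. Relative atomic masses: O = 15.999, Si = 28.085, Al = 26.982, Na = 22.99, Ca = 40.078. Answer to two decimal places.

54.06 wt%

Formula mass = 271.171 g/mol.
2.44 Si → 2.4400 mol SiO2 per formula unit; M(SiO2) = 60.083, so SiO2 mass = 146.603 g.
146.603/271.171 × 100 = 54.06 wt%.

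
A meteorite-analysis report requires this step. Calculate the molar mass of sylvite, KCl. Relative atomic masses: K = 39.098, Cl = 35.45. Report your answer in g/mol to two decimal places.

74.55 g/mol

K: 1 × 39.098 = 39.0980
Cl: 1 × 35.45 = 35.4500
Summing the contributions gives the formula mass.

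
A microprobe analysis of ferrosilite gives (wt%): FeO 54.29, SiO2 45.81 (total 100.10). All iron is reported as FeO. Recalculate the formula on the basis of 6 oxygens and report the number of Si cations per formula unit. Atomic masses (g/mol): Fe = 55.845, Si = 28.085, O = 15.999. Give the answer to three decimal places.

FeO: 54.29/71.844 = 0.75567 mol → 0.75567 mol Fe, 0.75567 mol O.
SiO2: 45.81/60.083 = 0.76245 mol → 0.76245 mol Si, 1.52490 mol O.
Total oxygen = 2.28057 mol. Normalization factor = 6/2.28057 = 2.63092.
Si per 6 O = 0.76245 × 2.63092 = 2.006.

2.006 Si apfu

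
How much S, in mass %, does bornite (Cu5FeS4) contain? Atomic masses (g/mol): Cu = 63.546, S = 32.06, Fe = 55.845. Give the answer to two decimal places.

M(Cu5FeS4) = 501.815 g/mol.
S contributes 4 × 32.06 = 128.240 g per mole.
128.240/501.815 = 0.2556 → 25.56%.

25.56 mass %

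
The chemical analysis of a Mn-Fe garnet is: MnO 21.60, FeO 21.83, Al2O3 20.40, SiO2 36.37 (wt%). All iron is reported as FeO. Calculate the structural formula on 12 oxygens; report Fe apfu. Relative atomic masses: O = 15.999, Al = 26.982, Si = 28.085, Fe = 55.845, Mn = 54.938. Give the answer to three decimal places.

21.60 wt% MnO ÷ 70.937 g/mol = 0.30450 mol, giving 0.30450 Mn and 0.30450 O.
21.83 wt% FeO ÷ 71.844 g/mol = 0.30385 mol, giving 0.30385 Fe and 0.30385 O.
20.40 wt% Al2O3 ÷ 101.961 g/mol = 0.20008 mol, giving 0.40016 Al and 0.60024 O.
36.37 wt% SiO2 ÷ 60.083 g/mol = 0.60533 mol, giving 0.60533 Si and 1.21066 O.
Oxygen sums to 2.41925; scaling by 12/2.41925 = 4.96021 puts the formula on 12 O.
Fe: 0.30385 × 4.96021 = 1.507 atoms per formula unit.

1.507 Fe apfu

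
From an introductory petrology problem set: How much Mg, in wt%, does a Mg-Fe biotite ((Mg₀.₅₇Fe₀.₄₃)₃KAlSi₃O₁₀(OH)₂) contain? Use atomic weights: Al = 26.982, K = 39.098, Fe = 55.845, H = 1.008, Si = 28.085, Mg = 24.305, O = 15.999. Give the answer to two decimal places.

Formula mass = 1.71×24.305 + 1.29×55.845 + 1×39.098 + 1×26.982 + 3×28.085 + 12×15.999 + 2×1.008 = 457.941 g/mol, of which 41.562 g is Mg.
So Mg makes up 41.562/457.941 = 0.0908 of the mass, i.e. 9.08%.

9.08 wt%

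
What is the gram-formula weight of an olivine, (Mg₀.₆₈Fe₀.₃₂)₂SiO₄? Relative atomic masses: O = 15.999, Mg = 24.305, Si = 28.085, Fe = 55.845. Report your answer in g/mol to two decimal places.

The formula mass is the sum 1.36*24.305 + 0.64*55.845 + 1*28.085 + 4*15.999.

160.88 g/mol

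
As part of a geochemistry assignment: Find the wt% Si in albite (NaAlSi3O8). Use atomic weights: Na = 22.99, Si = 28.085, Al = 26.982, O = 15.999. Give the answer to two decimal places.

32.13 mass %

M(NaAlSi3O8) = 262.219 g/mol.
Si contributes 3 × 28.085 = 84.255 g per mole.
84.255/262.219 = 0.3213 → 32.13%.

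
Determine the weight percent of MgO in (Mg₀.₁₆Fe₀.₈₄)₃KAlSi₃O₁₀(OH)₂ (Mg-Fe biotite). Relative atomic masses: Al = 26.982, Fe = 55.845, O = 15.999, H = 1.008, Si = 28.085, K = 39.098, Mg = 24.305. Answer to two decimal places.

Molar mass of (Mg₀.₁₆Fe₀.₈₄)₃KAlSi₃O₁₀(OH)₂ = 0.48*24.305 + 2.52*55.845 + 1*39.098 + 1*26.982 + 3*28.085 + 12*15.999 + 2*1.008 = 496.735 g/mol.
Each formula unit contains 0.48 Mg, equivalent to 0.48/1 = 0.4800 mol MgO.
M(MgO) = 1×24.305 + 1×15.999 = 40.304 g/mol.
Mass of MgO per formula unit = 0.4800 × 40.304 = 19.346 g.
MgO wt% = 19.346 / 496.735 × 100 = 3.89%.

3.89 wt%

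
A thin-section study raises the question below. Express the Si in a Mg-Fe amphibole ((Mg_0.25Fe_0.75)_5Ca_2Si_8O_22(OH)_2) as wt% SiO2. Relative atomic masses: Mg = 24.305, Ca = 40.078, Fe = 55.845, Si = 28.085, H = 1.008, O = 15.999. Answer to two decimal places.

51.65 wt%

Molar mass of (Mg_0.25Fe_0.75)_5Ca_2Si_8O_22(OH)_2 = 1.25×24.305 + 3.75×55.845 + 2×40.078 + 8×28.085 + 24×15.999 + 2×1.008 = 930.628 g/mol.
Each formula unit contains 8 Si, equivalent to 8/1 = 8.0000 mol SiO2.
M(SiO2) = 1×28.085 + 2×15.999 = 60.083 g/mol.
Mass of SiO2 per formula unit = 8.0000 × 60.083 = 480.664 g.
SiO2 wt% = 480.664 / 930.628 × 100 = 51.65%.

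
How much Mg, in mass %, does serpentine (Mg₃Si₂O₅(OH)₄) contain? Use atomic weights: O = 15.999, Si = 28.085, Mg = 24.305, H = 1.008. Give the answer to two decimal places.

M(Mg₃Si₂O₅(OH)₄) = 277.108 g/mol.
Mg contributes 3 × 24.305 = 72.915 g per mole.
72.915/277.108 = 0.2631 → 26.31%.

26.31 mass %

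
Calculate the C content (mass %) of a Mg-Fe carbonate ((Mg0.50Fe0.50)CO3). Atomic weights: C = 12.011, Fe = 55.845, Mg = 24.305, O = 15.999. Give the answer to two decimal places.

M((Mg0.50Fe0.50)CO3) = 100.083 g/mol.
C contributes 1 × 12.011 = 12.011 g per mole.
12.011/100.083 = 0.1200 → 12.00%.

12.00 mass %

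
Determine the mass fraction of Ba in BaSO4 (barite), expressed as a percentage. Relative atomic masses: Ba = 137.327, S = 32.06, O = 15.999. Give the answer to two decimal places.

Molar mass of BaSO4: 1·137.327 + 1·32.06 + 4·15.999 = 233.383 g/mol.
Mass of Ba per formula unit: 1 × 137.327 = 137.327 g.
Weight fraction Ba = 137.327 / 233.383 = 0.5884.

58.84 wt%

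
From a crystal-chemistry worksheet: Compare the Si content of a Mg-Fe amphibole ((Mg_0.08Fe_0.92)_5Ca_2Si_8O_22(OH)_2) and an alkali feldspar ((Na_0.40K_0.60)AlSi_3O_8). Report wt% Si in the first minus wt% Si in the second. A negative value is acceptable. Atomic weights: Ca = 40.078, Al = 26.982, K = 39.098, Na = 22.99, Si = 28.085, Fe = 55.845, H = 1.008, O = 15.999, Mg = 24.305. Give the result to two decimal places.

-7.52 percentage points

Si in (Mg_0.08Fe_0.92)_5Ca_2Si_8O_22(OH)_2: molar mass 957.437 g/mol; 8×28.085 = 224.680 g → 23.47 wt%.
Si in (Na_0.40K_0.60)AlSi_3O_8: molar mass 271.884 g/mol; 3×28.085 = 84.255 g → 30.99 wt%.
Difference = 23.47 − 30.99 = -7.52 percentage points.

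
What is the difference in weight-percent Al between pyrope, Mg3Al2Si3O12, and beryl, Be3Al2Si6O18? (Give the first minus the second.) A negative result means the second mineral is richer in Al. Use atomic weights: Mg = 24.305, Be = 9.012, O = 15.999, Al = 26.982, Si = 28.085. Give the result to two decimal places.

3.35 percentage points

First mineral: 53.964 g Al in 403.122 g formula = 13.39 wt% Al.
Second mineral: 53.964 g Al in 537.492 g formula = 10.04 wt% Al.
13.39% − 10.04% gives a difference of 3.35 percentage points.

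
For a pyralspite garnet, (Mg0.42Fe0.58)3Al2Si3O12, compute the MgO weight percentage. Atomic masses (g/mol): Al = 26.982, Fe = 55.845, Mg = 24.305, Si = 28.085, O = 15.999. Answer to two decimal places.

11.09 wt%

M((Mg0.42Fe0.58)3Al2Si3O12) = 458.002 g/mol; M(MgO) = 40.304 g/mol.
Moles MgO per formula unit = 1.26 Mg ÷ 1 = 1.2600.
MgO fraction = (1.2600 × 40.304) / 458.002 = 50.783/458.002 = 0.1109.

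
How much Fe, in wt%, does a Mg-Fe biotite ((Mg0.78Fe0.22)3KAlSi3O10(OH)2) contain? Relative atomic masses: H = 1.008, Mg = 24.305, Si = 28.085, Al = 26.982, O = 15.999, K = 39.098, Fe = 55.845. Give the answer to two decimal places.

Formula mass = 2.34×24.305 + 0.66×55.845 + 1×39.098 + 1×26.982 + 3×28.085 + 12×15.999 + 2×1.008 = 438.070 g/mol, of which 36.858 g is Fe.
So Fe makes up 36.858/438.070 = 0.0841 of the mass, i.e. 8.41%.

8.41 wt%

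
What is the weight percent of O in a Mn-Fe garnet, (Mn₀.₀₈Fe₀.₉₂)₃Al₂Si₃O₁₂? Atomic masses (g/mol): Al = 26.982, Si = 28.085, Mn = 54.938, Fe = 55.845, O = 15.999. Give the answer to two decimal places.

38.59 wt%

Molar mass of (Mn₀.₀₈Fe₀.₉₂)₃Al₂Si₃O₁₂: 0.24×54.938 + 2.76×55.845 + 2×26.982 + 3×28.085 + 12×15.999 = 497.524 g/mol.
Mass of O per formula unit: 12 × 15.999 = 191.988 g.
Weight fraction O = 191.988 / 497.524 = 0.3859.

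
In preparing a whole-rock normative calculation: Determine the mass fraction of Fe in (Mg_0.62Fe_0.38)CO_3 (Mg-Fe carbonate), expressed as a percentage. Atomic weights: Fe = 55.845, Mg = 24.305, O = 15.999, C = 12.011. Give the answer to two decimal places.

22.04 wt%

Formula mass = 0.62×24.305 + 0.38×55.845 + 1×12.011 + 3×15.999 = 96.298 g/mol, of which 21.221 g is Fe.
So Fe makes up 21.221/96.298 = 0.2204 of the mass, i.e. 22.04%.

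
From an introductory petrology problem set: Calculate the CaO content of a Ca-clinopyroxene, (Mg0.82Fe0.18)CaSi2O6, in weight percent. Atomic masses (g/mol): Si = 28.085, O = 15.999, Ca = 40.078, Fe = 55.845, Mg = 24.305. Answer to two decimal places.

Formula mass = 222.224 g/mol.
1 Ca → 1.0000 mol CaO per formula unit; M(CaO) = 56.077, so CaO mass = 56.077 g.
56.077/222.224 × 100 = 25.23 wt%.

25.23 wt%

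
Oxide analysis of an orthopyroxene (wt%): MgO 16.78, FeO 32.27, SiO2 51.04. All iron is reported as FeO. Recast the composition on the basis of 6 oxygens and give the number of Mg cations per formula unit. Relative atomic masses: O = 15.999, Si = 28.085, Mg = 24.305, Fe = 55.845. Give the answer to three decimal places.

0.974 Mg apfu

MgO (M=40.304): mol = 0.41634; Mg = 0.41634, O = 0.41634.
FeO (M=71.844): mol = 0.44917; Fe = 0.44917, O = 0.44917.
SiO2 (M=60.083): mol = 0.84949; Si = 0.84949, O = 1.69898.
ΣO = 2.56449; factor = 6/ΣO = 2.33965.
Mg apfu = 0.41634 × 2.33965 = 0.974.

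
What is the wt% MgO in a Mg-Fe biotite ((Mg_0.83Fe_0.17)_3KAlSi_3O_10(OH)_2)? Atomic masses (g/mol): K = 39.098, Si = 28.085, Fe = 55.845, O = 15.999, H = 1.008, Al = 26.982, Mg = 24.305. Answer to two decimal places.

23.16 wt%

Formula mass = 433.339 g/mol.
2.49 Mg → 2.4900 mol MgO per formula unit; M(MgO) = 40.304, so MgO mass = 100.357 g.
100.357/433.339 × 100 = 23.16 wt%.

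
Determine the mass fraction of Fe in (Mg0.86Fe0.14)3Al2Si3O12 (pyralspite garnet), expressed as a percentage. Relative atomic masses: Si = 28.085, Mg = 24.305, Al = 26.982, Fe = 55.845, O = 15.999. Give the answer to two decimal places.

Molar mass of (Mg0.86Fe0.14)3Al2Si3O12: 2.58*24.305 + 0.42*55.845 + 2*26.982 + 3*28.085 + 12*15.999 = 416.369 g/mol.
Mass of Fe per formula unit: 0.42 × 55.845 = 23.455 g.
Weight fraction Fe = 23.455 / 416.369 = 0.0563.

5.63 weight percent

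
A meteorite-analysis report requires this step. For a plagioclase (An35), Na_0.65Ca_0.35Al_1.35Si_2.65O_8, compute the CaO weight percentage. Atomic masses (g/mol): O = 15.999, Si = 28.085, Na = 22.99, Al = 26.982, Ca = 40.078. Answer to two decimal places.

7.33 wt%

Molar mass of Na_0.65Ca_0.35Al_1.35Si_2.65O_8 = 0.65*22.99 + 0.35*40.078 + 1.35*26.982 + 2.65*28.085 + 8*15.999 = 267.814 g/mol.
Each formula unit contains 0.35 Ca, equivalent to 0.35/1 = 0.3500 mol CaO.
M(CaO) = 1×40.078 + 1×15.999 = 56.077 g/mol.
Mass of CaO per formula unit = 0.3500 × 56.077 = 19.627 g.
CaO wt% = 19.627 / 267.814 × 100 = 7.33%.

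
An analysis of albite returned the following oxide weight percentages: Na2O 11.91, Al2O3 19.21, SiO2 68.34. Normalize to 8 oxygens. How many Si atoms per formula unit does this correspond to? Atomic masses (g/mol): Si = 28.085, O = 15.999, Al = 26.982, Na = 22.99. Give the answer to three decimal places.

3.001 Si apfu

Na2O (M=61.979): mol = 0.19216; Na = 0.38432, O = 0.19216.
Al2O3 (M=101.961): mol = 0.18841; Al = 0.37682, O = 0.56523.
SiO2 (M=60.083): mol = 1.13743; Si = 1.13743, O = 2.27486.
ΣO = 3.03225; factor = 8/ΣO = 2.63830.
Si apfu = 1.13743 × 2.63830 = 3.001.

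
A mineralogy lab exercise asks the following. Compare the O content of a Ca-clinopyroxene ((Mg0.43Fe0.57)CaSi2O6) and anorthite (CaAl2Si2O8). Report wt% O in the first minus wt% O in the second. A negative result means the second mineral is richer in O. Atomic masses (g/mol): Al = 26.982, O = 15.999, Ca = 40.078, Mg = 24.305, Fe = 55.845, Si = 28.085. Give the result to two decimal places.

-5.08 percentage points

M((Mg0.43Fe0.57)CaSi2O6) = 234.525 g/mol, so wt% O = 95.994/234.525 × 100 = 40.93%.
M(CaAl2Si2O8) = 278.204 g/mol, so wt% O = 127.992/278.204 × 100 = 46.01%.
40.93 − 46.01 = -5.08 pp.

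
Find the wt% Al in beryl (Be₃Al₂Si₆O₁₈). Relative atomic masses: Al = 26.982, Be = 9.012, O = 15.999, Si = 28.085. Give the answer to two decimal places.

Molar mass of Be₃Al₂Si₆O₁₈: 3·9.012 + 2·26.982 + 6·28.085 + 18·15.999 = 537.492 g/mol.
Mass of Al per formula unit: 2 × 26.982 = 53.964 g.
Weight fraction Al = 53.964 / 537.492 = 0.1004.

10.04 weight percent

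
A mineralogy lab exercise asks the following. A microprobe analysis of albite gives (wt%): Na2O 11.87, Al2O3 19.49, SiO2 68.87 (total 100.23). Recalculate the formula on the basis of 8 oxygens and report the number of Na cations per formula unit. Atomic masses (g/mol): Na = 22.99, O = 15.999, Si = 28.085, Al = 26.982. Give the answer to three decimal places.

Na2O (M=61.979): mol = 0.19152; Na = 0.38304, O = 0.19152.
Al2O3 (M=101.961): mol = 0.19115; Al = 0.38230, O = 0.57345.
SiO2 (M=60.083): mol = 1.14625; Si = 1.14625, O = 2.29250.
ΣO = 3.05747; factor = 8/ΣO = 2.61654.
Na apfu = 0.38304 × 2.61654 = 1.002.

1.002 Na apfu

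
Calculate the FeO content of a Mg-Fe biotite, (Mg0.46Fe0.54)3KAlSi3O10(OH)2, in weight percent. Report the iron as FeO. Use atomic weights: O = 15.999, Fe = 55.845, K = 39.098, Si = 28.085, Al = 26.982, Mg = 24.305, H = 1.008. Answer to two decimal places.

M((Mg0.46Fe0.54)3KAlSi3O10(OH)2) = 468.349 g/mol; M(FeO) = 71.844 g/mol.
Moles FeO per formula unit = 1.62 Fe ÷ 1 = 1.6200.
FeO fraction = (1.6200 × 71.844) / 468.349 = 116.387/468.349 = 0.2485.

24.85 wt%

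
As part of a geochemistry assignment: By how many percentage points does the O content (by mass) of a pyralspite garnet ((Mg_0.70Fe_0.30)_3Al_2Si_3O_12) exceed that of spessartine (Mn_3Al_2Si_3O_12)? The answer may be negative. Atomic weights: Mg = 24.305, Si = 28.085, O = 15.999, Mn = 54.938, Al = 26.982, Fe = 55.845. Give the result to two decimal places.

O in (Mg_0.70Fe_0.30)_3Al_2Si_3O_12: molar mass 431.508 g/mol; 12×15.999 = 191.988 g → 44.49 wt%.
O in Mn_3Al_2Si_3O_12: molar mass 495.021 g/mol; 12×15.999 = 191.988 g → 38.78 wt%.
Difference = 44.49 − 38.78 = 5.71 percentage points.

5.71 percentage points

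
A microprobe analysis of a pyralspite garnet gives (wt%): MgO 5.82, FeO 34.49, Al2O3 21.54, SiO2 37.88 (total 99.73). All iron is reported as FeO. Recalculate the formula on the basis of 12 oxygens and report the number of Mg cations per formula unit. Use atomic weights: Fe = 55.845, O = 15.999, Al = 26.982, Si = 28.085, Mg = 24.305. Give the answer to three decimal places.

MgO: 5.82/40.304 = 0.14440 mol → 0.14440 mol Mg, 0.14440 mol O.
FeO: 34.49/71.844 = 0.48007 mol → 0.48007 mol Fe, 0.48007 mol O.
Al2O3: 21.54/101.961 = 0.21126 mol → 0.42252 mol Al, 0.63378 mol O.
SiO2: 37.88/60.083 = 0.63046 mol → 0.63046 mol Si, 1.26092 mol O.
Total oxygen = 2.51917 mol. Normalization factor = 12/2.51917 = 4.76347.
Mg per 12 O = 0.14440 × 4.76347 = 0.688.

0.688 Mg apfu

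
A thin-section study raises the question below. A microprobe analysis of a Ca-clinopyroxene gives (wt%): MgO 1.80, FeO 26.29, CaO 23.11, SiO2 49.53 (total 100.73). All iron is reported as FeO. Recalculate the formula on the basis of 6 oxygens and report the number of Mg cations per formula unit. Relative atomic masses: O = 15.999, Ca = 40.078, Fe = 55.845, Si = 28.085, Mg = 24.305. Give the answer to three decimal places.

0.108 Mg apfu

MgO: 1.80/40.304 = 0.04466 mol → 0.04466 mol Mg, 0.04466 mol O.
FeO: 26.29/71.844 = 0.36593 mol → 0.36593 mol Fe, 0.36593 mol O.
CaO: 23.11/56.077 = 0.41211 mol → 0.41211 mol Ca, 0.41211 mol O.
SiO2: 49.53/60.083 = 0.82436 mol → 0.82436 mol Si, 1.64872 mol O.
Total oxygen = 2.47142 mol. Normalization factor = 6/2.47142 = 2.42775.
Mg per 6 O = 0.04466 × 2.42775 = 0.108.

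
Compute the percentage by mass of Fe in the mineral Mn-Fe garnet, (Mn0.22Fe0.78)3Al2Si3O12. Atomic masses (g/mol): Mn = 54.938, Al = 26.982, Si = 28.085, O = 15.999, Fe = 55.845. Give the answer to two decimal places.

Formula mass = 0.66×54.938 + 2.34×55.845 + 2×26.982 + 3×28.085 + 12×15.999 = 497.143 g/mol, of which 130.677 g is Fe.
So Fe makes up 130.677/497.143 = 0.2629 of the mass, i.e. 26.29%.

26.29 weight percent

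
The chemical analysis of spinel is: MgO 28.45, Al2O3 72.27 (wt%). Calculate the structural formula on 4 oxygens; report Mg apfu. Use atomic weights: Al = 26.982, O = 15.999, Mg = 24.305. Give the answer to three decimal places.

MgO: 28.45/40.304 = 0.70589 mol → 0.70589 mol Mg, 0.70589 mol O.
Al2O3: 72.27/101.961 = 0.70880 mol → 1.41760 mol Al, 2.12640 mol O.
Total oxygen = 2.83229 mol. Normalization factor = 4/2.83229 = 1.41228.
Mg per 4 O = 0.70589 × 1.41228 = 0.997.

0.997 Mg apfu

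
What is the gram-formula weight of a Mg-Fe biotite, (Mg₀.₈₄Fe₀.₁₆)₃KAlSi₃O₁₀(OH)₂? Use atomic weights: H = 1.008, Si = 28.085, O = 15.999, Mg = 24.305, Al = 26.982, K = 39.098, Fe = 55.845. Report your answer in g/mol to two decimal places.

The formula mass is the sum 2.52*24.305 + 0.48*55.845 + 1*39.098 + 1*26.982 + 3*28.085 + 12*15.999 + 2*1.008.

432.39 g/mol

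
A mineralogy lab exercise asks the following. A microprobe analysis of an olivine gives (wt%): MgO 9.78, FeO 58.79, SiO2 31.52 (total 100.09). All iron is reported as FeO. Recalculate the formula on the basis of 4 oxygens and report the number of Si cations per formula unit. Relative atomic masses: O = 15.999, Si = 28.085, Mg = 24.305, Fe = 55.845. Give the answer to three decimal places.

0.994 Si apfu

MgO (M=40.304): mol = 0.24266; Mg = 0.24266, O = 0.24266.
FeO (M=71.844): mol = 0.81830; Fe = 0.81830, O = 0.81830.
SiO2 (M=60.083): mol = 0.52461; Si = 0.52461, O = 1.04922.
ΣO = 2.11018; factor = 4/ΣO = 1.89557.
Si apfu = 0.52461 × 1.89557 = 0.994.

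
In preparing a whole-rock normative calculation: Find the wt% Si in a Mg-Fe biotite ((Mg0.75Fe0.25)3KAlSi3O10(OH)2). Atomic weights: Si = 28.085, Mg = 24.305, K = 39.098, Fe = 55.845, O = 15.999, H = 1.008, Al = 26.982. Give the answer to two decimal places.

19.11 wt%

Formula mass = 2.25·24.305 + 0.75·55.845 + 1·39.098 + 1·26.982 + 3·28.085 + 12·15.999 + 2·1.008 = 440.909 g/mol, of which 84.255 g is Si.
So Si makes up 84.255/440.909 = 0.1911 of the mass, i.e. 19.11%.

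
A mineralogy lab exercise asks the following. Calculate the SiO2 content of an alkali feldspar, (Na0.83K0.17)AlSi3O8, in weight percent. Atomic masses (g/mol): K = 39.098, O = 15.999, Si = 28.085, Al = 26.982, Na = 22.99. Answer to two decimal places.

68.03 wt%

Molar mass of (Na0.83K0.17)AlSi3O8 = 0.83×22.99 + 0.17×39.098 + 1×26.982 + 3×28.085 + 8×15.999 = 264.957 g/mol.
Each formula unit contains 3 Si, equivalent to 3/1 = 3.0000 mol SiO2.
M(SiO2) = 1×28.085 + 2×15.999 = 60.083 g/mol.
Mass of SiO2 per formula unit = 3.0000 × 60.083 = 180.249 g.
SiO2 wt% = 180.249 / 264.957 × 100 = 68.03%.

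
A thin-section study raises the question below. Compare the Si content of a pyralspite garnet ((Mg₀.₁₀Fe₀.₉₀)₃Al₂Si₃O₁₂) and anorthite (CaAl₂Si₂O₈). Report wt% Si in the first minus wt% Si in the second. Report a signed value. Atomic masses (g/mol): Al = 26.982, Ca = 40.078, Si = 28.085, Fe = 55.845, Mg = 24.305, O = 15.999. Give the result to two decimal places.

-2.93 percentage points

First mineral: 84.255 g Si in 488.280 g formula = 17.26 wt% Si.
Second mineral: 56.170 g Si in 278.204 g formula = 20.19 wt% Si.
17.26% − 20.19% gives a difference of -2.93 percentage points.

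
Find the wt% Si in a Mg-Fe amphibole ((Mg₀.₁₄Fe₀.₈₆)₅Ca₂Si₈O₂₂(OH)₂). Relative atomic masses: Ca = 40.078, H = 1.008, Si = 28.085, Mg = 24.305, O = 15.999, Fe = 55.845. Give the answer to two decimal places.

Formula mass = 0.70·24.305 + 4.30·55.845 + 2·40.078 + 8·28.085 + 24·15.999 + 2·1.008 = 947.975 g/mol, of which 224.680 g is Si.
So Si makes up 224.680/947.975 = 0.2370 of the mass, i.e. 23.70%.

23.70 mass %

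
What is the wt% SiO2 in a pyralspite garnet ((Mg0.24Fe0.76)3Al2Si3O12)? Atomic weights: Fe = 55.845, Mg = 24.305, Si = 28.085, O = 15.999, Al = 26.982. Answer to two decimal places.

Molar mass of (Mg0.24Fe0.76)3Al2Si3O12 = 0.72×24.305 + 2.28×55.845 + 2×26.982 + 3×28.085 + 12×15.999 = 475.033 g/mol.
Each formula unit contains 3 Si, equivalent to 3/1 = 3.0000 mol SiO2.
M(SiO2) = 1×28.085 + 2×15.999 = 60.083 g/mol.
Mass of SiO2 per formula unit = 3.0000 × 60.083 = 180.249 g.
SiO2 wt% = 180.249 / 475.033 × 100 = 37.94%.

37.94 wt%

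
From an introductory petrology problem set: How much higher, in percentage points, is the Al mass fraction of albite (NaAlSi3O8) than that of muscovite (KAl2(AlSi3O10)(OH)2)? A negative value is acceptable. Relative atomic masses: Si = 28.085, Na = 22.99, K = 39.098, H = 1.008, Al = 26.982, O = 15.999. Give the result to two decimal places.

M(NaAlSi3O8) = 262.219 g/mol, so wt% Al = 26.982/262.219 × 100 = 10.29%.
M(KAl2(AlSi3O10)(OH)2) = 398.303 g/mol, so wt% Al = 80.946/398.303 × 100 = 20.32%.
10.29 − 20.32 = -10.03 pp.

-10.03 percentage points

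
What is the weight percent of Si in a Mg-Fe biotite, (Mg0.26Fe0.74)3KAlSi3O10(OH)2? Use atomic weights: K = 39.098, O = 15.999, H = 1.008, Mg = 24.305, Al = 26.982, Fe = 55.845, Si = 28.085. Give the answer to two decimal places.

Molar mass of (Mg0.26Fe0.74)3KAlSi3O10(OH)2: 0.78×24.305 + 2.22×55.845 + 1×39.098 + 1×26.982 + 3×28.085 + 12×15.999 + 2×1.008 = 487.273 g/mol.
Mass of Si per formula unit: 3 × 28.085 = 84.255 g.
Weight fraction Si = 84.255 / 487.273 = 0.1729.

17.29 wt%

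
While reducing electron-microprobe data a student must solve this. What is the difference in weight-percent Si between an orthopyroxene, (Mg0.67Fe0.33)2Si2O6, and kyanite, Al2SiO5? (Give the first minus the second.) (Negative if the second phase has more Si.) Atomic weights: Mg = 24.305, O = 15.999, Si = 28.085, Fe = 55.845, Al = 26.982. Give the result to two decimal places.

8.02 percentage points

First mineral: 56.170 g Si in 221.590 g formula = 25.35 wt% Si.
Second mineral: 28.085 g Si in 162.044 g formula = 17.33 wt% Si.
25.35% − 17.33% gives a difference of 8.02 percentage points.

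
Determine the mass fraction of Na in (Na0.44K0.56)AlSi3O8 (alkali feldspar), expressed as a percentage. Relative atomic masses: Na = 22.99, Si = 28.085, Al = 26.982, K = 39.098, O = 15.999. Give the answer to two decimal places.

Formula mass = 0.44·22.99 + 0.56·39.098 + 1·26.982 + 3·28.085 + 8·15.999 = 271.239 g/mol, of which 10.116 g is Na.
So Na makes up 10.116/271.239 = 0.0373 of the mass, i.e. 3.73%.

3.73 mass %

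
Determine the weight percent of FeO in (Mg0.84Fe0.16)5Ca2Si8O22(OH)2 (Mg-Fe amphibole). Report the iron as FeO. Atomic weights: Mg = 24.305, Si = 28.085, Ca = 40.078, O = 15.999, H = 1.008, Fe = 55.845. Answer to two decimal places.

6.86 wt%

Formula mass = 837.585 g/mol.
0.80 Fe → 0.8000 mol FeO per formula unit; M(FeO) = 71.844, so FeO mass = 57.475 g.
57.475/837.585 × 100 = 6.86 wt%.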